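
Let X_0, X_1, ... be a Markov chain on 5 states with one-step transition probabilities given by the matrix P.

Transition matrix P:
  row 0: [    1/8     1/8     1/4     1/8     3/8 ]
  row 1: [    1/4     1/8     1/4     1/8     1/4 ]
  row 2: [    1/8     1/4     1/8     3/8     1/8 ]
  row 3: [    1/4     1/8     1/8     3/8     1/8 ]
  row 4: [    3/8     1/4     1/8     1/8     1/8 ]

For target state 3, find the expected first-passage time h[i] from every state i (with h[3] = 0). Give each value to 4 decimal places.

First-step conditioning: h[3] = 0; for i ≠ 3, h[i] = 1 + Σ_k P[i][k]·h[k].
  h[0] = 1 + 1/8·h[0] + 1/8·h[1] + 1/4·h[2] + 3/8·h[4]
  h[1] = 1 + 1/4·h[0] + 1/8·h[1] + 1/4·h[2] + 1/4·h[4]
  h[2] = 1 + 1/8·h[0] + 1/4·h[1] + 1/8·h[2] + 1/8·h[4]
  h[4] = 1 + 3/8·h[0] + 1/4·h[1] + 1/8·h[2] + 1/8·h[4]
Solving the 4×4 linear system over states ≠ 3 gives exactly h = [2848/495, 568/99, 40/9, 0, 2912/495] (h[3] = 0 is the target).

h = [5.7535, 5.7374, 4.4444, 0.0000, 5.8828]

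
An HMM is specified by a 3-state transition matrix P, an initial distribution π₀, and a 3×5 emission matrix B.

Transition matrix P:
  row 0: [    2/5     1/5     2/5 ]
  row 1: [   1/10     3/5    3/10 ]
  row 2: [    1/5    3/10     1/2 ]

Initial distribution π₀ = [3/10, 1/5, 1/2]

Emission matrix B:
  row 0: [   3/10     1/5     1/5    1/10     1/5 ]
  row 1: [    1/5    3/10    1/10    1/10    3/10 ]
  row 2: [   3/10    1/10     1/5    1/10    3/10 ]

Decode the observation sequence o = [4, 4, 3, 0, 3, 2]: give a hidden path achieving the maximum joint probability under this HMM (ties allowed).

t=0: δ = [6.000e-02, 6.000e-02, 1.500e-01]  (obs o_0=4)
t=1: δ = [6.000e-03, 1.350e-02, 2.250e-02]  ψ = [2, 2, 2]  (obs o_1=4)
t=2: δ = [4.500e-04, 8.100e-04, 1.125e-03]  ψ = [2, 1, 2]  (obs o_2=3)
t=3: δ = [6.750e-05, 9.720e-05, 1.688e-04]  ψ = [2, 1, 2]  (obs o_3=0)
t=4: δ = [3.375e-06, 5.832e-06, 8.438e-06]  ψ = [2, 1, 2]  (obs o_4=3)
t=5: δ = [3.375e-07, 3.499e-07, 8.437e-07]  ψ = [2, 1, 2]  (obs o_5=2)
backtrack: best end state = 2; path = [2, 2, 2, 2, 2, 2]

path = [2, 2, 2, 2, 2, 2]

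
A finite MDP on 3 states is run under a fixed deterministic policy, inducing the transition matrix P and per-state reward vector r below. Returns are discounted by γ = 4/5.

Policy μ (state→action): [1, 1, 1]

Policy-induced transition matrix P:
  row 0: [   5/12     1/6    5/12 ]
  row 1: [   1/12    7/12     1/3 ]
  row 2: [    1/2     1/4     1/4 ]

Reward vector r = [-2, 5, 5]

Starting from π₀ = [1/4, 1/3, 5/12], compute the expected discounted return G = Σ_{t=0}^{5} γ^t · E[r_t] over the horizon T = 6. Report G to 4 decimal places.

G = 10.4008

t=0: π = [0.2500, 0.3333, 0.4167], E[r] = 3.2500, γ^t·E[r] = 3.250000, running G = 3.250000
t=1: π = [0.3403, 0.3403, 0.3194], E[r] = 2.6181, γ^t·E[r] = 2.094444, running G = 5.344444
t=2: π = [0.3299, 0.3351, 0.3351], E[r] = 2.6910, γ^t·E[r] = 1.722222, running G = 7.066667
t=3: π = [0.3329, 0.3342, 0.3329], E[r] = 2.6697, γ^t·E[r] = 1.366889, running G = 8.433556
t=4: π = [0.3330, 0.3337, 0.3333], E[r] = 2.6689, γ^t·E[r] = 1.093200, running G = 9.526756
t=5: π = [0.3332, 0.3335, 0.3333], E[r] = 2.6674, γ^t·E[r] = 0.874062, running G = 10.400818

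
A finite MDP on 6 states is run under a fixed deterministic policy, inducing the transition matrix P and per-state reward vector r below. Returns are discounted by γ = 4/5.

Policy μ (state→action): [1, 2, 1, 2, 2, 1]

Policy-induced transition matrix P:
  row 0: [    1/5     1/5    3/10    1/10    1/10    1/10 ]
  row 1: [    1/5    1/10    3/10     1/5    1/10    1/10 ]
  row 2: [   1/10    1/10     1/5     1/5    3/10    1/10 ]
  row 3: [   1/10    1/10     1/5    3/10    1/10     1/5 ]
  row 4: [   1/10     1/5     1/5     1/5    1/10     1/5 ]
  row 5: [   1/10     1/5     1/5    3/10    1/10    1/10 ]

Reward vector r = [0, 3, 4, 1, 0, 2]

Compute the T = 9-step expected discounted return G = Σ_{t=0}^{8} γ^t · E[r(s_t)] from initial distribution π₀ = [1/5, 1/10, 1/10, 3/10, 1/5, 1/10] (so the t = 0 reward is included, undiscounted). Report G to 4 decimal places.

G = 7.3300

t=0: π = [0.2000, 0.1000, 0.1000, 0.3000, 0.2000, 0.1000], E[r] = 1.2000, γ^t·E[r] = 1.200000, running G = 1.200000
t=1: π = [0.1300, 0.1500, 0.2300, 0.2200, 0.1200, 0.1500], E[r] = 1.8900, γ^t·E[r] = 1.512000, running G = 2.712000
t=2: π = [0.1280, 0.1400, 0.2280, 0.2240, 0.1460, 0.1340], E[r] = 1.8240, γ^t·E[r] = 1.167360, running G = 3.879360
t=3: π = [0.1268, 0.1408, 0.2268, 0.2230, 0.1456, 0.1370], E[r] = 1.8266, γ^t·E[r] = 0.935219, running G = 4.814579
t=4: π = [0.1268, 0.1409, 0.2268, 0.2233, 0.1454, 0.1369], E[r] = 1.8269, γ^t·E[r] = 0.748298, running G = 5.562877
t=5: π = [0.1268, 0.1409, 0.2268, 0.2233, 0.1454, 0.1369], E[r] = 1.8269, γ^t·E[r] = 0.598623, running G = 6.161500
t=6: π = [0.1268, 0.1409, 0.2268, 0.2233, 0.1454, 0.1369], E[r] = 1.8268, γ^t·E[r] = 0.478897, running G = 6.640397
t=7: π = [0.1268, 0.1409, 0.2268, 0.2233, 0.1454, 0.1369], E[r] = 1.8268, γ^t·E[r] = 0.383118, running G = 7.023515
t=8: π = [0.1268, 0.1409, 0.2268, 0.2233, 0.1454, 0.1369], E[r] = 1.8268, γ^t·E[r] = 0.306494, running G = 7.330009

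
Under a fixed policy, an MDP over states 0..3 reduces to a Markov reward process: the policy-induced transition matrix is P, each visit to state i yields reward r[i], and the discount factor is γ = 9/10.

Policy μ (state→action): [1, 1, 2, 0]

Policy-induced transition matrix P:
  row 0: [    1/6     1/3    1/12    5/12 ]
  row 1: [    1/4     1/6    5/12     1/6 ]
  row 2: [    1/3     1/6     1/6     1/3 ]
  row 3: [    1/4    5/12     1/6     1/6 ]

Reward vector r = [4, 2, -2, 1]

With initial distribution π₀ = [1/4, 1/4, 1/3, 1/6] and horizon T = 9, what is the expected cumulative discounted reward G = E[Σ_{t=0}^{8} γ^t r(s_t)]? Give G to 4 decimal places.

t=0: π = [0.2500, 0.2500, 0.3333, 0.1667], E[r] = 1.0000, γ^t·E[r] = 1.000000, running G = 1.000000
t=1: π = [0.2569, 0.2500, 0.2083, 0.2847], E[r] = 1.3958, γ^t·E[r] = 1.256250, running G = 2.256250
t=2: π = [0.2459, 0.2807, 0.2078, 0.2656], E[r] = 1.3953, γ^t·E[r] = 1.130156, running G = 3.386406
t=3: π = [0.2468, 0.2741, 0.2163, 0.2628], E[r] = 1.3655, γ^t·E[r] = 0.995449, running G = 4.381855
t=4: π = [0.2475, 0.2735, 0.2146, 0.2644], E[r] = 1.3720, γ^t·E[r] = 0.900192, running G = 5.282047
t=5: π = [0.2473, 0.2740, 0.2144, 0.2643], E[r] = 1.3725, γ^t·E[r] = 0.810475, running G = 6.092522
t=6: π = [0.2473, 0.2740, 0.2146, 0.2642], E[r] = 1.3720, γ^t·E[r] = 0.729161, running G = 6.821683
t=7: π = [0.2473, 0.2739, 0.2145, 0.2642], E[r] = 1.3721, γ^t·E[r] = 0.656276, running G = 7.477959
t=8: π = [0.2473, 0.2739, 0.2145, 0.2642], E[r] = 1.3721, γ^t·E[r] = 0.590656, running G = 8.068615

G = 8.0686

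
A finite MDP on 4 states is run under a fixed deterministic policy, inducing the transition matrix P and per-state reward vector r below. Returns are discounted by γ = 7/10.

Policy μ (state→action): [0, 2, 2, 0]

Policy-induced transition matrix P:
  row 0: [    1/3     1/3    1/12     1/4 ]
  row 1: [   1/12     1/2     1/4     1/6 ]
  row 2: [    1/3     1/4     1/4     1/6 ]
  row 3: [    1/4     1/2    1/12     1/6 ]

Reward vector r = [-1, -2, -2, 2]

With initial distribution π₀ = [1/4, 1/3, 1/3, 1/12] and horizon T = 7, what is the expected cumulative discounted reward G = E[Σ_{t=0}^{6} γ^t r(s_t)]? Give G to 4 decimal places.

G = -3.5348

t=0: π = [0.2500, 0.3333, 0.3333, 0.0833], E[r] = -1.4167, γ^t·E[r] = -1.416667, running G = -1.416667
t=1: π = [0.2431, 0.3750, 0.1944, 0.1875], E[r] = -1.0069, γ^t·E[r] = -0.704861, running G = -2.121528
t=2: π = [0.2240, 0.4109, 0.1782, 0.1869], E[r] = -1.0284, γ^t·E[r] = -0.503895, running G = -2.625422
t=3: π = [0.2150, 0.4181, 0.1815, 0.1853], E[r] = -1.0436, γ^t·E[r] = -0.357970, running G = -2.983392
t=4: π = [0.2134, 0.4188, 0.1833, 0.1846], E[r] = -1.0483, γ^t·E[r] = -0.251695, running G = -3.235088
t=5: π = [0.2133, 0.4186, 0.1837, 0.1844], E[r] = -1.0490, γ^t·E[r] = -0.176298, running G = -3.411386
t=6: π = [0.2133, 0.4185, 0.1837, 0.1844], E[r] = -1.0489, γ^t·E[r] = -0.123407, running G = -3.534793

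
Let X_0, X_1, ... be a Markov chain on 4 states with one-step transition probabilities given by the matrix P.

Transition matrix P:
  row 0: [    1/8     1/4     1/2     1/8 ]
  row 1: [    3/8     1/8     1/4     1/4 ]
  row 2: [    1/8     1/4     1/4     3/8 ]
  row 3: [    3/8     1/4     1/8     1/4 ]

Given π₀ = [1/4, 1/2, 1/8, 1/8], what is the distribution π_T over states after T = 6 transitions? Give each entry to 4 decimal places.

π = [0.2441, 0.2222, 0.2792, 0.2544]

t=0: π = [0.2500, 0.5000, 0.1250, 0.1250]
t=1: π = [0.2813, 0.1875, 0.2969, 0.2344]
t=2: π = [0.2305, 0.2266, 0.2910, 0.2520]
t=3: π = [0.2446, 0.2217, 0.2761, 0.2576]
t=4: π = [0.2448, 0.2223, 0.2790, 0.2539]
t=5: π = [0.2441, 0.2222, 0.2795, 0.2543]
t=6: π = [0.2441, 0.2222, 0.2792, 0.2544]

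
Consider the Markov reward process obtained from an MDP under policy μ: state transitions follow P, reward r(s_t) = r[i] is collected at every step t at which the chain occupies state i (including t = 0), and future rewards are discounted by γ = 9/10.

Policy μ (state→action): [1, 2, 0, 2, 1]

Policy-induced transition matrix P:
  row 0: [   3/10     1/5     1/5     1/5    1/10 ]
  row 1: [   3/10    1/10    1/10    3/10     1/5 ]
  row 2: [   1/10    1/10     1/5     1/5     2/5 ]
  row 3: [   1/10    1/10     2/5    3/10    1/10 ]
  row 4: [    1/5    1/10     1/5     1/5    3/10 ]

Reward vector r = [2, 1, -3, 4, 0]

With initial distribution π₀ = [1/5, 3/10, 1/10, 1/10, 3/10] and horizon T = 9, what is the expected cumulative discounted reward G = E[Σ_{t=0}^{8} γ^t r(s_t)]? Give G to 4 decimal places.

t=0: π = [0.2000, 0.3000, 0.1000, 0.1000, 0.3000], E[r] = 0.8000, γ^t·E[r] = 0.800000, running G = 0.800000
t=1: π = [0.2300, 0.1200, 0.1900, 0.2400, 0.2200], E[r] = 0.9700, γ^t·E[r] = 0.873000, running G = 1.673000
t=2: π = [0.1920, 0.1230, 0.2360, 0.2360, 0.2130], E[r] = 0.7430, γ^t·E[r] = 0.601830, running G = 2.274830
t=3: π = [0.1843, 0.1192, 0.2349, 0.2359, 0.2257], E[r] = 0.7267, γ^t·E[r] = 0.529764, running G = 2.804594
t=4: π = [0.1833, 0.1184, 0.2353, 0.2355, 0.2275], E[r] = 0.7212, γ^t·E[r] = 0.473199, running G = 3.277793
t=5: π = [0.1831, 0.1183, 0.2353, 0.2354, 0.2279], E[r] = 0.7203, γ^t·E[r] = 0.425337, running G = 3.703130
t=6: π = [0.1831, 0.1183, 0.2352, 0.2354, 0.2280], E[r] = 0.7202, γ^t·E[r] = 0.382751, running G = 4.085881
t=7: π = [0.1831, 0.1183, 0.2352, 0.2354, 0.2280], E[r] = 0.7202, γ^t·E[r] = 0.344471, running G = 4.430352
t=8: π = [0.1831, 0.1183, 0.2352, 0.2354, 0.2280], E[r] = 0.7202, γ^t·E[r] = 0.310024, running G = 4.740376

G = 4.7404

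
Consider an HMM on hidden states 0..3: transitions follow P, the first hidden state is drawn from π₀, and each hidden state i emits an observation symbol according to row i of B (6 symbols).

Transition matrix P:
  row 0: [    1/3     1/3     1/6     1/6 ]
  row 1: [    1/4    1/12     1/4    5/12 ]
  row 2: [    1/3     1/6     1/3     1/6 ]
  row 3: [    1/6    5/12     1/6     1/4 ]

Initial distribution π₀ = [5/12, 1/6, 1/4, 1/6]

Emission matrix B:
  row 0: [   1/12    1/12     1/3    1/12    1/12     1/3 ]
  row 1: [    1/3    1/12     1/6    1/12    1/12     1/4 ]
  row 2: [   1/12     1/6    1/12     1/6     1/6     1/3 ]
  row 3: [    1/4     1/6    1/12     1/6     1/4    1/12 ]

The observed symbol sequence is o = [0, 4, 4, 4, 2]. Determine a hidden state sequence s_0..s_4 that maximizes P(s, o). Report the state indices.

t=0: δ = [3.472e-02, 5.556e-02, 2.083e-02, 4.167e-02]  (obs o_0=0)
t=1: δ = [1.157e-03, 1.447e-03, 2.315e-03, 5.787e-03]  ψ = [1, 3, 1, 1]  (obs o_1=4)
t=2: δ = [8.038e-05, 2.009e-04, 1.608e-04, 3.617e-04]  ψ = [3, 3, 3, 3]  (obs o_2=4)
t=3: δ = [5.023e-06, 1.256e-05, 1.005e-05, 2.261e-05]  ψ = [3, 3, 3, 3]  (obs o_3=4)
t=4: δ = [1.256e-06, 1.570e-06, 3.140e-07, 4.710e-07]  ψ = [3, 3, 3, 3]  (obs o_4=2)
backtrack: best end state = 1; path = [1, 3, 3, 3, 1]

path = [1, 3, 3, 3, 1]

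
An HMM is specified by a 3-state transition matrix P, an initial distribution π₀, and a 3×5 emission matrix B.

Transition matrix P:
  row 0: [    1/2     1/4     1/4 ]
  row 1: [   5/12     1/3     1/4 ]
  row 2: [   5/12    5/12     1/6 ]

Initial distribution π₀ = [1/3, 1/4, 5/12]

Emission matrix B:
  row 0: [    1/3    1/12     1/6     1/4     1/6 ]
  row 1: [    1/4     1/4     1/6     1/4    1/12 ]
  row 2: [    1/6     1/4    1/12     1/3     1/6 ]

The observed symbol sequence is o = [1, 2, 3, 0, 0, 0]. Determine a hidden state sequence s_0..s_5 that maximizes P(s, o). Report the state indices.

path = [2, 0, 0, 0, 0, 0]

t=0: δ = [2.778e-02, 6.250e-02, 1.042e-01]  (obs o_0=1)
t=1: δ = [7.234e-03, 7.234e-03, 1.447e-03]  ψ = [2, 2, 2]  (obs o_1=2)
t=2: δ = [9.042e-04, 6.028e-04, 6.028e-04]  ψ = [0, 1, 0]  (obs o_2=3)
t=3: δ = [1.507e-04, 6.279e-05, 3.768e-05]  ψ = [0, 2, 0]  (obs o_3=0)
t=4: δ = [2.512e-05, 9.419e-06, 6.279e-06]  ψ = [0, 0, 0]  (obs o_4=0)
t=5: δ = [4.186e-06, 1.570e-06, 1.047e-06]  ψ = [0, 0, 0]  (obs o_5=0)
backtrack: best end state = 0; path = [2, 0, 0, 0, 0, 0]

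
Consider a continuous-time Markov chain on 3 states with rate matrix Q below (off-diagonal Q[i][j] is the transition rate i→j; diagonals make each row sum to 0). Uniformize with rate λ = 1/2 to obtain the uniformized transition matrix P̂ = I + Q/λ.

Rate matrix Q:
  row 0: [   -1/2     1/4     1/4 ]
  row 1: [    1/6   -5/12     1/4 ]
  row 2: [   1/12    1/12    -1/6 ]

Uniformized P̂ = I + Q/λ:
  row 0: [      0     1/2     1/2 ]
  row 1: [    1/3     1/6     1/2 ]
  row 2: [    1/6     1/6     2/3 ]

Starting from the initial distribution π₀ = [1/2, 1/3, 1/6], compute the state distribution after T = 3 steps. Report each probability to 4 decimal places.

t=0: π = [0.5000, 0.3333, 0.1667]
t=1: π = [0.1389, 0.3333, 0.5278]
t=2: π = [0.1991, 0.2130, 0.5880]
t=3: π = [0.1690, 0.2330, 0.5980]

π = [0.1690, 0.2330, 0.5980]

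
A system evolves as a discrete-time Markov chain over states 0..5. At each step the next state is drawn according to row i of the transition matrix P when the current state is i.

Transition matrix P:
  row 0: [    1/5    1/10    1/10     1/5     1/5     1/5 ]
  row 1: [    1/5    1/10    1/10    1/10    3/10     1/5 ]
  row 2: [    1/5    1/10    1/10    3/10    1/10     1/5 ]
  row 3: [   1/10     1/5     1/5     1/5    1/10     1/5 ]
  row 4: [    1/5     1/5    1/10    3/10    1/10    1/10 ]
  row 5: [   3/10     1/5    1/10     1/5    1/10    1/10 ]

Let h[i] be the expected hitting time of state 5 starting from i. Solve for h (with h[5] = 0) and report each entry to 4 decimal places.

h = [5.4460, 5.5005, 5.3915, 5.3964, 5.9415, 0.0000]

First-step conditioning: h[5] = 0; for i ≠ 5, h[i] = 1 + Σ_k P[i][k]·h[k].
  h[0] = 1 + 1/5·h[0] + 1/10·h[1] + 1/10·h[2] + 1/5·h[3] + 1/5·h[4]
  h[1] = 1 + 1/5·h[0] + 1/10·h[1] + 1/10·h[2] + 1/10·h[3] + 3/10·h[4]
  h[2] = 1 + 1/5·h[0] + 1/10·h[1] + 1/10·h[2] + 3/10·h[3] + 1/10·h[4]
  h[3] = 1 + 1/10·h[0] + 1/5·h[1] + 1/5·h[2] + 1/5·h[3] + 1/10·h[4]
  h[4] = 1 + 1/5·h[0] + 1/5·h[1] + 1/10·h[2] + 3/10·h[3] + 1/10·h[4]
Solving the 5×5 linear system over states ≠ 5 gives exactly h = [5495/1009, 5550/1009, 5440/1009, 5445/1009, 5995/1009, 0] (h[5] = 0 is the target).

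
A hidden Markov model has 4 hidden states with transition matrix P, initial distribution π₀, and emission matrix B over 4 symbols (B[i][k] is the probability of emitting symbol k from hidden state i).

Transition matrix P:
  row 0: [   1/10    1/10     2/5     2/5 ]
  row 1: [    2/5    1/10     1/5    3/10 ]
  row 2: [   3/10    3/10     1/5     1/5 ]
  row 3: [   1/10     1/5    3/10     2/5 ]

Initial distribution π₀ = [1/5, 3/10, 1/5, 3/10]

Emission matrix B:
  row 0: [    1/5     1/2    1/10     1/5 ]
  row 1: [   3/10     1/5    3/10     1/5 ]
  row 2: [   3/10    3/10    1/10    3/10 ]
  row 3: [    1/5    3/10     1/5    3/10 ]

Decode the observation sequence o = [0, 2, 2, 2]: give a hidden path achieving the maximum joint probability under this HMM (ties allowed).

t=0: δ = [4.000e-02, 9.000e-02, 6.000e-02, 6.000e-02]  (obs o_0=0)
t=1: δ = [3.600e-03, 5.400e-03, 1.800e-03, 5.400e-03]  ψ = [1, 2, 1, 1]  (obs o_1=2)
t=2: δ = [2.160e-04, 3.240e-04, 1.620e-04, 4.320e-04]  ψ = [1, 3, 3, 3]  (obs o_2=2)
t=3: δ = [1.296e-05, 2.592e-05, 1.296e-05, 3.456e-05]  ψ = [1, 3, 3, 3]  (obs o_3=2)
backtrack: best end state = 3; path = [1, 3, 3, 3]

path = [1, 3, 3, 3]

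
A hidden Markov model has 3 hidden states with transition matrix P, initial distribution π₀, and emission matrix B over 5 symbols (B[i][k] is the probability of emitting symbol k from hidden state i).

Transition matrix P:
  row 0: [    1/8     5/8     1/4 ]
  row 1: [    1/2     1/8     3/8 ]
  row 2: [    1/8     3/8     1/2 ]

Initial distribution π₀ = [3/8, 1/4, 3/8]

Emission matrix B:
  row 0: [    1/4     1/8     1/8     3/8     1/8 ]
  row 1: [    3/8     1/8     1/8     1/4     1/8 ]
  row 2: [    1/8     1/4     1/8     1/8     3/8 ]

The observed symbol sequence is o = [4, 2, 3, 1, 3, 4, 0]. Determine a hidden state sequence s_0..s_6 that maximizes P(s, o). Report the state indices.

path = [2, 1, 0, 1, 0, 2, 1]

t=0: δ = [4.688e-02, 3.125e-02, 1.406e-01]  (obs o_0=4)
t=1: δ = [2.197e-03, 6.592e-03, 8.789e-03]  ψ = [2, 2, 2]  (obs o_1=2)
t=2: δ = [1.236e-03, 8.240e-04, 5.493e-04]  ψ = [1, 2, 2]  (obs o_2=3)
t=3: δ = [5.150e-05, 9.656e-05, 7.725e-05]  ψ = [1, 0, 0]  (obs o_3=1)
t=4: δ = [1.810e-05, 8.047e-06, 4.828e-06]  ψ = [1, 0, 2]  (obs o_4=3)
t=5: δ = [5.029e-07, 1.414e-06, 1.697e-06]  ψ = [1, 0, 0]  (obs o_5=4)
t=6: δ = [1.768e-07, 2.387e-07, 1.061e-07]  ψ = [1, 2, 2]  (obs o_6=0)
backtrack: best end state = 1; path = [2, 1, 0, 1, 0, 2, 1]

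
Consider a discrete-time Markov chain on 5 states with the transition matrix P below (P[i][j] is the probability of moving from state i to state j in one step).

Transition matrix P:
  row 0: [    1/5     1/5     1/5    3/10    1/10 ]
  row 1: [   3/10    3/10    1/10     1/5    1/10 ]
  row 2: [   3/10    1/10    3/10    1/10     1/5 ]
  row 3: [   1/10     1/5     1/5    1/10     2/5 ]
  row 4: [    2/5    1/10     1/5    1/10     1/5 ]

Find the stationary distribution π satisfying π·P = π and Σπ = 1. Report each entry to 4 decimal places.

Balance equations π_j = Σ_i π_i·P[i][j]:
  π_0 = 1/5·π_0 + 3/10·π_1 + 3/10·π_2 + 1/10·π_3 + 2/5·π_4
  π_1 = 1/5·π_0 + 3/10·π_1 + 1/10·π_2 + 1/5·π_3 + 1/10·π_4
  π_2 = 1/5·π_0 + 1/10·π_1 + 3/10·π_2 + 1/5·π_3 + 1/5·π_4
  π_3 = 3/10·π_0 + 1/5·π_1 + 1/10·π_2 + 1/10·π_3 + 1/10·π_4
  normalize: π_0 + π_1 + π_2 + π_3 + π_4 = 1
Solving the linear system gives exactly π = [785/3029, 541/3029, 613/3029, 514/3029, 576/3029].

π = [0.2592, 0.1786, 0.2024, 0.1697, 0.1902]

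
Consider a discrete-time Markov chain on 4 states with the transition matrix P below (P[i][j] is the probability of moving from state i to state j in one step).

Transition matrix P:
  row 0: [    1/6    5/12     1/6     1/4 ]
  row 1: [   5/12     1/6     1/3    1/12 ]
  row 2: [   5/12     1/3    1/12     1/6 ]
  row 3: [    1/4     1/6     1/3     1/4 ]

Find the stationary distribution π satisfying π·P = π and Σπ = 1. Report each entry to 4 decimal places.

π = [0.3088, 0.2814, 0.2255, 0.1843]

Balance equations π_j = Σ_i π_i·P[i][j]:
  π_0 = 1/6·π_0 + 5/12·π_1 + 5/12·π_2 + 1/4·π_3
  π_1 = 5/12·π_0 + 1/6·π_1 + 1/3·π_2 + 1/6·π_3
  π_2 = 1/6·π_0 + 1/3·π_1 + 1/12·π_2 + 1/3·π_3
  normalize: π_0 + π_1 + π_2 + π_3 = 1
Solving the linear system gives exactly π = [356/1153, 649/2306, 260/1153, 425/2306].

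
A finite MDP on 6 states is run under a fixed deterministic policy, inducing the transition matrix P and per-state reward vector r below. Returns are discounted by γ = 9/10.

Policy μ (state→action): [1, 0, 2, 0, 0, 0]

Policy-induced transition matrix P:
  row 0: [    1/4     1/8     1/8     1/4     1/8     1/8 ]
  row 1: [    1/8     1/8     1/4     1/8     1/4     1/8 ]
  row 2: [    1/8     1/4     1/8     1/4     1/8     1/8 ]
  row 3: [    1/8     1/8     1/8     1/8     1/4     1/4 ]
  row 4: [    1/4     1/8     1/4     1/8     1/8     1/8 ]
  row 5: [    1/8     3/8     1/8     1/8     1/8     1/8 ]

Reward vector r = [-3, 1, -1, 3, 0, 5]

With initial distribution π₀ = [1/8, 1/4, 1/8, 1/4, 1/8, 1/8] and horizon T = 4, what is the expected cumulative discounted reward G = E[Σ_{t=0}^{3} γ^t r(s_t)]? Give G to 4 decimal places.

G = 2.9635

t=0: π = [0.1250, 0.2500, 0.1250, 0.2500, 0.1250, 0.1250], E[r] = 1.1250, γ^t·E[r] = 1.125000, running G = 1.125000
t=1: π = [0.1563, 0.1719, 0.1719, 0.1563, 0.1875, 0.1563], E[r] = 0.7813, γ^t·E[r] = 0.703125, running G = 1.828125
t=2: π = [0.1680, 0.1855, 0.1699, 0.1660, 0.1660, 0.1445], E[r] = 0.7324, γ^t·E[r] = 0.593262, running G = 2.421387
t=3: π = [0.1667, 0.1824, 0.1689, 0.1672, 0.1689, 0.1458], E[r] = 0.7437, γ^t·E[r] = 0.542123, running G = 2.963509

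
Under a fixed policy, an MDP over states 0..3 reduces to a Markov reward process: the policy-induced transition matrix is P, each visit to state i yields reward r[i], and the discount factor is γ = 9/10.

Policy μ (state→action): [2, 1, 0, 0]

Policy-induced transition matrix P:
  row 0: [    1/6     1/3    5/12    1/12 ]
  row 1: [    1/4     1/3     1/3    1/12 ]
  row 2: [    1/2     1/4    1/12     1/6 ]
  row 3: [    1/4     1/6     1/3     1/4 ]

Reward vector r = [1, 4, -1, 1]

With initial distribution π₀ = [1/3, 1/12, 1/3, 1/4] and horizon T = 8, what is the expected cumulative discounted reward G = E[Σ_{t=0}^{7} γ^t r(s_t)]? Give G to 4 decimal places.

G = 6.5826

t=0: π = [0.3333, 0.0833, 0.3333, 0.2500], E[r] = 0.5833, γ^t·E[r] = 0.583333, running G = 0.583333
t=1: π = [0.3056, 0.2639, 0.2778, 0.1528], E[r] = 1.2361, γ^t·E[r] = 1.112500, running G = 1.695833
t=2: π = [0.2940, 0.2847, 0.2894, 0.1319], E[r] = 1.2755, γ^t·E[r] = 1.033125, running G = 2.728958
t=3: π = [0.2978, 0.2872, 0.2855, 0.1294], E[r] = 1.2907, γ^t·E[r] = 0.940922, running G = 3.669880
t=4: π = [0.2966, 0.2880, 0.2868, 0.1287], E[r] = 1.2903, γ^t·E[r] = 0.846598, running G = 4.516478
t=5: π = [0.2970, 0.2880, 0.2864, 0.1287], E[r] = 1.2913, γ^t·E[r] = 0.762473, running G = 5.278950
t=6: π = [0.2968, 0.2880, 0.2865, 0.1286], E[r] = 1.2911, γ^t·E[r] = 0.686135, running G = 5.965085
t=7: π = [0.2969, 0.2880, 0.2864, 0.1286], E[r] = 1.2912, γ^t·E[r] = 0.617559, running G = 6.582644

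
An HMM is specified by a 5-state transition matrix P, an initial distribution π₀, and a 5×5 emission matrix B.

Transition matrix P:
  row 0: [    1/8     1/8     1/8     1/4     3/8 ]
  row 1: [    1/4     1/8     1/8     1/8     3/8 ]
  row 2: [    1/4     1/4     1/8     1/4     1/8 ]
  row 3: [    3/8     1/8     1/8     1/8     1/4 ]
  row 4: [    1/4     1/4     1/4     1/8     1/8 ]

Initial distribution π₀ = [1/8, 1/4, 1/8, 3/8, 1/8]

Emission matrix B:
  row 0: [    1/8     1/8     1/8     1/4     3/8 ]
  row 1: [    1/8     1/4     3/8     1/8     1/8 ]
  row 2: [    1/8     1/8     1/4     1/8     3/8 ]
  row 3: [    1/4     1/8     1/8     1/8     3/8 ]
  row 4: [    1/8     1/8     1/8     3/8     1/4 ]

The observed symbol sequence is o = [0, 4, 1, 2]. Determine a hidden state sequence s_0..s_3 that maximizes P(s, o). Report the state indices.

path = [3, 0, 4, 1]

t=0: δ = [1.562e-02, 3.125e-02, 1.562e-02, 9.375e-02, 1.562e-02]  (obs o_0=0)
t=1: δ = [1.318e-02, 1.465e-03, 4.395e-03, 4.395e-03, 5.859e-03]  ψ = [3, 3, 3, 3, 3]  (obs o_1=4)
t=2: δ = [2.060e-04, 4.120e-04, 2.060e-04, 4.120e-04, 6.180e-04]  ψ = [0, 0, 0, 0, 0]  (obs o_2=1)
t=3: δ = [1.931e-05, 5.794e-05, 3.862e-05, 9.656e-06, 1.931e-05]  ψ = [3, 4, 4, 4, 1]  (obs o_3=2)
backtrack: best end state = 1; path = [3, 0, 4, 1]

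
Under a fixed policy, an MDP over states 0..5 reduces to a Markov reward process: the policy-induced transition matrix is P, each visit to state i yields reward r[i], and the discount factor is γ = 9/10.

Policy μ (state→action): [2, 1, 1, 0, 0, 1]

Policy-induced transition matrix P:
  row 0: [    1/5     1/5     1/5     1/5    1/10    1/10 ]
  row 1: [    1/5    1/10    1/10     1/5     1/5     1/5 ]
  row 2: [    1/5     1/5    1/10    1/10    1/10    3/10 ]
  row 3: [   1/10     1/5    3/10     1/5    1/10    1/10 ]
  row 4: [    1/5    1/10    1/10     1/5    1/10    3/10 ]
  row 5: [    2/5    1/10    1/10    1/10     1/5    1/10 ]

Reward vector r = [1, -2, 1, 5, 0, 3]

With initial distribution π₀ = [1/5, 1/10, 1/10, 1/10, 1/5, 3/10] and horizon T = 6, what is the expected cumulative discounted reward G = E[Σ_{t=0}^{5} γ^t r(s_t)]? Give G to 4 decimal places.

t=0: π = [0.2000, 0.1000, 0.1000, 0.1000, 0.2000, 0.3000], E[r] = 1.5000, γ^t·E[r] = 1.500000, running G = 1.500000
t=1: π = [0.2500, 0.1400, 0.1400, 0.1600, 0.1400, 0.1700], E[r] = 1.4200, γ^t·E[r] = 1.278000, running G = 2.778000
t=2: π = [0.2180, 0.1550, 0.1570, 0.1690, 0.1310, 0.1700], E[r] = 1.4200, γ^t·E[r] = 1.150200, running G = 3.928200
t=3: π = [0.2171, 0.1544, 0.1556, 0.1673, 0.1325, 0.1731], E[r] = 1.4197, γ^t·E[r] = 1.034961, running G = 4.963161
t=4: π = [0.2179, 0.1540, 0.1552, 0.1671, 0.1328, 0.1731], E[r] = 1.4199, γ^t·E[r] = 0.931590, running G = 5.894751
t=5: π = [0.2179, 0.1540, 0.1552, 0.1672, 0.1327, 0.1730], E[r] = 1.4199, γ^t·E[r] = 0.838444, running G = 6.733196

G = 6.7332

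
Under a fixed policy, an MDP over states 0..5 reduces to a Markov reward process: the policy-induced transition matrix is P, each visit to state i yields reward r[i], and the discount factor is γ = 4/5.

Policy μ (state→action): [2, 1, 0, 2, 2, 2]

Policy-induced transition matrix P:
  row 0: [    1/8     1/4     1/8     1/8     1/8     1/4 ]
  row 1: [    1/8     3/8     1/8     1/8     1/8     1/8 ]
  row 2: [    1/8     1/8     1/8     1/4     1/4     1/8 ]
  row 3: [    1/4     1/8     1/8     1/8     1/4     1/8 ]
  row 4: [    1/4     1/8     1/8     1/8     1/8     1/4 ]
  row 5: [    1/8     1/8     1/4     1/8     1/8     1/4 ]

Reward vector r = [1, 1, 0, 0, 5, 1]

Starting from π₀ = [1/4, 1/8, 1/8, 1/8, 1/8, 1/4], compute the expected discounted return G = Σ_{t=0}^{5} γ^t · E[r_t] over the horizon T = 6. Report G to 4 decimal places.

t=0: π = [0.2500, 0.1250, 0.1250, 0.1250, 0.1250, 0.2500], E[r] = 1.2500, γ^t·E[r] = 1.250000, running G = 1.250000
t=1: π = [0.1563, 0.1875, 0.1563, 0.1406, 0.1563, 0.2031], E[r] = 1.3281, γ^t·E[r] = 1.062500, running G = 2.312500
t=2: π = [0.1621, 0.1914, 0.1504, 0.1445, 0.1621, 0.1895], E[r] = 1.3535, γ^t·E[r] = 0.866250, running G = 3.178750
t=3: π = [0.1633, 0.1931, 0.1487, 0.1438, 0.1619, 0.1892], E[r] = 1.3550, γ^t·E[r] = 0.693750, running G = 3.872500
t=4: π = [0.1632, 0.1937, 0.1487, 0.1436, 0.1616, 0.1893], E[r] = 1.3540, γ^t·E[r] = 0.554600, running G = 4.427100
t=5: π = [0.1631, 0.1938, 0.1487, 0.1436, 0.1615, 0.1893], E[r] = 1.3539, γ^t·E[r] = 0.443638, running G = 4.870738

G = 4.8707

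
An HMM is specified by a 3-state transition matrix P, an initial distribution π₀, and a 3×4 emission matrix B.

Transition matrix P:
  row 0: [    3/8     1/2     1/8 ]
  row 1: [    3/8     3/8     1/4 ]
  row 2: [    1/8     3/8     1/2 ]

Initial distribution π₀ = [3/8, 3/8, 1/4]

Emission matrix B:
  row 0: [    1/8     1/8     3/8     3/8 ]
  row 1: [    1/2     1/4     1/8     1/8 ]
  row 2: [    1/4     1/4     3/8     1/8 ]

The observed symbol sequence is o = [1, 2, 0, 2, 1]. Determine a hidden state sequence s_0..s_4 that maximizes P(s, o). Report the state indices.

t=0: δ = [4.688e-02, 9.375e-02, 6.250e-02]  (obs o_0=1)
t=1: δ = [1.318e-02, 4.395e-03, 1.172e-02]  ψ = [1, 1, 2]  (obs o_1=2)
t=2: δ = [6.180e-04, 3.296e-03, 1.465e-03]  ψ = [0, 0, 2]  (obs o_2=0)
t=3: δ = [4.635e-04, 1.545e-04, 3.090e-04]  ψ = [1, 1, 1]  (obs o_3=2)
t=4: δ = [2.173e-05, 5.794e-05, 3.862e-05]  ψ = [0, 0, 2]  (obs o_4=1)
backtrack: best end state = 1; path = [1, 0, 1, 0, 1]

path = [1, 0, 1, 0, 1]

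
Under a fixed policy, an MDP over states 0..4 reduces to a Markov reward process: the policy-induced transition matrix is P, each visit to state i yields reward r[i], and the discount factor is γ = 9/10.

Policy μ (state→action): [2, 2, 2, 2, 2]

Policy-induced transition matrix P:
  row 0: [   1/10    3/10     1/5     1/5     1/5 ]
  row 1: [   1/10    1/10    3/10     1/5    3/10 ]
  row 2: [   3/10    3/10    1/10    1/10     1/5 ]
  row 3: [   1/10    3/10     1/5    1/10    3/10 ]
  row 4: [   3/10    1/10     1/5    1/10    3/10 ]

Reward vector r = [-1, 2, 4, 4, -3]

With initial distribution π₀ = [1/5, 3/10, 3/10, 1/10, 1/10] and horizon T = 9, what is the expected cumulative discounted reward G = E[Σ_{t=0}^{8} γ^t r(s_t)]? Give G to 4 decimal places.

G = 5.9029

t=0: π = [0.2000, 0.3000, 0.3000, 0.1000, 0.1000], E[r] = 1.7000, γ^t·E[r] = 1.700000, running G = 1.700000
t=1: π = [0.1800, 0.2200, 0.2000, 0.1500, 0.2500], E[r] = 0.9100, γ^t·E[r] = 0.819000, running G = 2.519000
t=2: π = [0.1900, 0.2060, 0.2020, 0.1400, 0.2620], E[r] = 0.8040, γ^t·E[r] = 0.651240, running G = 3.170240
t=3: π = [0.1928, 0.2064, 0.2004, 0.1396, 0.2608], E[r] = 0.7976, γ^t·E[r] = 0.581450, running G = 3.751690
t=4: π = [0.1922, 0.2066, 0.2006, 0.1399, 0.2607], E[r] = 0.8009, γ^t·E[r] = 0.525484, running G = 4.277174
t=5: π = [0.1923, 0.2066, 0.2006, 0.1399, 0.2607], E[r] = 0.8006, γ^t·E[r] = 0.472749, running G = 4.749923
t=6: π = [0.1923, 0.2065, 0.2006, 0.1399, 0.2607], E[r] = 0.8006, γ^t·E[r] = 0.425467, running G = 5.175390
t=7: π = [0.1923, 0.2065, 0.2006, 0.1399, 0.2607], E[r] = 0.8006, γ^t·E[r] = 0.382922, running G = 5.558312
t=8: π = [0.1923, 0.2065, 0.2006, 0.1399, 0.2607], E[r] = 0.8006, γ^t·E[r] = 0.344630, running G = 5.902942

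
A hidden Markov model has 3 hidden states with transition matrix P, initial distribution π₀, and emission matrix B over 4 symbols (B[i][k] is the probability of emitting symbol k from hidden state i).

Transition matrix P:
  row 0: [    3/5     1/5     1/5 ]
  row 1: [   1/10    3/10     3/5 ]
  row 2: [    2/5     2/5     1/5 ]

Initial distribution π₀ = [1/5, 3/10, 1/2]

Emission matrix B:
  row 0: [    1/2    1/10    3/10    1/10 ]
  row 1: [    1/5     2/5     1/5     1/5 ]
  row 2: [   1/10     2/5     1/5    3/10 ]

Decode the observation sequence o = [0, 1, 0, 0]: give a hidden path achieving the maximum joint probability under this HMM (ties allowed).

t=0: δ = [1.000e-01, 6.000e-02, 5.000e-02]  (obs o_0=0)
t=1: δ = [6.000e-03, 8.000e-03, 1.440e-02]  ψ = [0, 0, 1]  (obs o_1=1)
t=2: δ = [2.880e-03, 1.152e-03, 4.800e-04]  ψ = [2, 2, 1]  (obs o_2=0)
t=3: δ = [8.640e-04, 1.152e-04, 6.912e-05]  ψ = [0, 0, 1]  (obs o_3=0)
backtrack: best end state = 0; path = [1, 2, 0, 0]

path = [1, 2, 0, 0]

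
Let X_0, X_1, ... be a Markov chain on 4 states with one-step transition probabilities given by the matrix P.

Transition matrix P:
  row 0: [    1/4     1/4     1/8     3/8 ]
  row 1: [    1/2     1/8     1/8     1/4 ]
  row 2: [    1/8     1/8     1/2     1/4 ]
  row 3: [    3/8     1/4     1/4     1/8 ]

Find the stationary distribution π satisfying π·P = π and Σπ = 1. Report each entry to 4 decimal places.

Balance equations π_j = Σ_i π_i·P[i][j]:
  π_0 = 1/4·π_0 + 1/2·π_1 + 1/8·π_2 + 3/8·π_3
  π_1 = 1/4·π_0 + 1/8·π_1 + 1/8·π_2 + 1/4·π_3
  π_2 = 1/8·π_0 + 1/8·π_1 + 1/2·π_2 + 1/4·π_3
  normalize: π_0 + π_1 + π_2 + π_3 = 1
Solving the linear system gives exactly π = [137/458, 89/458, 115/458, 117/458].

π = [0.2991, 0.1943, 0.2511, 0.2555]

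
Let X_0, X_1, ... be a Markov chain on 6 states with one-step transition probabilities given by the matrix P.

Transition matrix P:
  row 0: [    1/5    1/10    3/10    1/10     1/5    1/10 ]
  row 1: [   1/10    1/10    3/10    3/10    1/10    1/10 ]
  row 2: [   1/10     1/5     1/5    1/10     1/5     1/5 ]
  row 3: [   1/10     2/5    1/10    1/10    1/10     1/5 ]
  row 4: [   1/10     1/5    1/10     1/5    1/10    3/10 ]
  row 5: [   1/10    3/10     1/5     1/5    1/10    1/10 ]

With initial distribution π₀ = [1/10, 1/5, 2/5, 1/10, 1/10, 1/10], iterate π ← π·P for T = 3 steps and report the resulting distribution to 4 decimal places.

t=0: π = [0.1000, 0.2000, 0.4000, 0.1000, 0.1000, 0.1000]
t=1: π = [0.1100, 0.2000, 0.2100, 0.1600, 0.1500, 0.1700]
t=2: π = [0.1110, 0.2180, 0.2000, 0.1720, 0.1320, 0.1670]
t=3: π = [0.1111, 0.2182, 0.2025, 0.1735, 0.1311, 0.1636]

π = [0.1111, 0.2182, 0.2025, 0.1735, 0.1311, 0.1636]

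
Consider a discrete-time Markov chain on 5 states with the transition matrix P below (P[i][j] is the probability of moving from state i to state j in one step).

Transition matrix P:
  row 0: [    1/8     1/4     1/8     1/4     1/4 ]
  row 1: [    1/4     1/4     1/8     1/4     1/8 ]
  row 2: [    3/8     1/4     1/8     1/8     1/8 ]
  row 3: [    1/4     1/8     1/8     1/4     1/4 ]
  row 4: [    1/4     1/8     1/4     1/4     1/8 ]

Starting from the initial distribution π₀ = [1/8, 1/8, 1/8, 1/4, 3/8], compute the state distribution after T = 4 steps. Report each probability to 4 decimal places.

t=0: π = [0.1250, 0.1250, 0.1250, 0.2500, 0.3750]
t=1: π = [0.2500, 0.1719, 0.1719, 0.2344, 0.1719]
t=2: π = [0.2402, 0.1992, 0.1465, 0.2285, 0.1855]
t=3: π = [0.2383, 0.1982, 0.1482, 0.2317, 0.1836]
t=4: π = [0.2387, 0.1981, 0.1479, 0.2315, 0.1837]

π = [0.2387, 0.1981, 0.1479, 0.2315, 0.1837]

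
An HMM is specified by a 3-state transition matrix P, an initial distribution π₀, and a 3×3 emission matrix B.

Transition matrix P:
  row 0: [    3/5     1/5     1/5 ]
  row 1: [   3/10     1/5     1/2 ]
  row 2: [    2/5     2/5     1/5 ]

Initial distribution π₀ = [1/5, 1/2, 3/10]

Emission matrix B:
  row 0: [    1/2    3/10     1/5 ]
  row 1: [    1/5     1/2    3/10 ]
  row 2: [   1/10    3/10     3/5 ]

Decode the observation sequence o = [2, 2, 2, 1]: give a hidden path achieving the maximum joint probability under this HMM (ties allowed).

t=0: δ = [4.000e-02, 1.500e-01, 1.800e-01]  (obs o_0=2)
t=1: δ = [1.440e-02, 2.160e-02, 4.500e-02]  ψ = [2, 2, 1]  (obs o_1=2)
t=2: δ = [3.600e-03, 5.400e-03, 6.480e-03]  ψ = [2, 2, 1]  (obs o_2=2)
t=3: δ = [7.776e-04, 1.296e-03, 8.100e-04]  ψ = [2, 2, 1]  (obs o_3=1)
backtrack: best end state = 1; path = [2, 1, 2, 1]

path = [2, 1, 2, 1]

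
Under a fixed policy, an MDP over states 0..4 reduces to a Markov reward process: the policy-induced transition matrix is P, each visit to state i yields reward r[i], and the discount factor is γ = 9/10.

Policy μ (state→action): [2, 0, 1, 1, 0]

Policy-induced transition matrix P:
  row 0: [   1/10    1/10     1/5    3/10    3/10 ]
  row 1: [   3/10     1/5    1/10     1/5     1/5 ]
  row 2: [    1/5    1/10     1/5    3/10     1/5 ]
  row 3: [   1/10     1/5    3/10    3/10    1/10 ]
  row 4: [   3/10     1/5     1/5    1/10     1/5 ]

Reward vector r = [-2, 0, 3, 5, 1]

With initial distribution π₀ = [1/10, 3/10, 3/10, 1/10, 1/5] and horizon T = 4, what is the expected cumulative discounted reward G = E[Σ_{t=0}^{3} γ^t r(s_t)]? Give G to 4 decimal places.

G = 5.2393

t=0: π = [0.1000, 0.3000, 0.3000, 0.1000, 0.2000], E[r] = 1.4000, γ^t·E[r] = 1.400000, running G = 1.400000
t=1: π = [0.2300, 0.1600, 0.1800, 0.2300, 0.2000], E[r] = 1.4300, γ^t·E[r] = 1.287000, running G = 2.687000
t=2: π = [0.1900, 0.1590, 0.2070, 0.2440, 0.2000], E[r] = 1.6610, γ^t·E[r] = 1.345410, running G = 4.032410
t=3: π = [0.1925, 0.1603, 0.2085, 0.2441, 0.1946], E[r] = 1.6556, γ^t·E[r] = 1.206932, running G = 5.239342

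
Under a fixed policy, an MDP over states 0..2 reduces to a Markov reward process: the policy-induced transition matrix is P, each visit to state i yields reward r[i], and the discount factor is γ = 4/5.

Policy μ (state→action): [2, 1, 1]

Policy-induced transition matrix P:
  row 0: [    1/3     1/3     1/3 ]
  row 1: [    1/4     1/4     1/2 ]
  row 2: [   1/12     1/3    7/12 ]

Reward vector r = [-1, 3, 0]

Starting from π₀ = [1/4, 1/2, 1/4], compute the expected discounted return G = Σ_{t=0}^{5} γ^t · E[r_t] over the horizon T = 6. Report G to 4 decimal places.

G = 3.1660

t=0: π = [0.2500, 0.5000, 0.2500], E[r] = 1.2500, γ^t·E[r] = 1.250000, running G = 1.250000
t=1: π = [0.2292, 0.2917, 0.4792], E[r] = 0.6458, γ^t·E[r] = 0.516667, running G = 1.766667
t=2: π = [0.1892, 0.3090, 0.5017], E[r] = 0.7378, γ^t·E[r] = 0.472222, running G = 2.238889
t=3: π = [0.1821, 0.3076, 0.5103], E[r] = 0.7406, γ^t·E[r] = 0.379185, running G = 2.618074
t=4: π = [0.1801, 0.3077, 0.5122], E[r] = 0.7430, γ^t·E[r] = 0.304321, running G = 2.922395
t=5: π = [0.1797, 0.3077, 0.5127], E[r] = 0.7434, γ^t·E[r] = 0.243605, running G = 3.166000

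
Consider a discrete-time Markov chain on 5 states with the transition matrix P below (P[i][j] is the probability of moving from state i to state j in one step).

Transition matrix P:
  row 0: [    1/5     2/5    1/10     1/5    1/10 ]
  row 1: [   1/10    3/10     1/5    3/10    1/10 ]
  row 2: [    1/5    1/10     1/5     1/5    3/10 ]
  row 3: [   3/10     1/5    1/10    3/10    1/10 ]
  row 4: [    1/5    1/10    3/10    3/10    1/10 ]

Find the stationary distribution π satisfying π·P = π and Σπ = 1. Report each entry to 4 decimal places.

π = [0.2029, 0.2340, 0.1667, 0.2630, 0.1333]

Balance equations π_j = Σ_i π_i·P[i][j]:
  π_0 = 1/5·π_0 + 1/10·π_1 + 1/5·π_2 + 3/10·π_3 + 1/5·π_4
  π_1 = 2/5·π_0 + 3/10·π_1 + 1/10·π_2 + 1/5·π_3 + 1/10·π_4
  π_2 = 1/10·π_0 + 1/5·π_1 + 1/5·π_2 + 1/10·π_3 + 3/10·π_4
  π_3 = 1/5·π_0 + 3/10·π_1 + 1/5·π_2 + 3/10·π_3 + 3/10·π_4
  normalize: π_0 + π_1 + π_2 + π_3 + π_4 = 1
Solving the linear system gives exactly π = [1829/9014, 2109/9014, 1503/9014, 2371/9014, 601/4507].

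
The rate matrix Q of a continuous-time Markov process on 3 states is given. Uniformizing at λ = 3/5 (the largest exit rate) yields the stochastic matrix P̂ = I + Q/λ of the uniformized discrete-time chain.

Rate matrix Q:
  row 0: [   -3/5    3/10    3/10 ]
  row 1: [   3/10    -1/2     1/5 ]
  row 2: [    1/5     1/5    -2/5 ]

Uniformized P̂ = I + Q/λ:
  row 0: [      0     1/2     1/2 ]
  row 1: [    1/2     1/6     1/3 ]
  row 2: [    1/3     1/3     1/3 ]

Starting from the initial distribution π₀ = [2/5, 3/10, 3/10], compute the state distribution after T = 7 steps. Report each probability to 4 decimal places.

t=0: π = [0.4000, 0.3000, 0.3000]
t=1: π = [0.2500, 0.3500, 0.4000]
t=2: π = [0.3083, 0.3167, 0.3750]
t=3: π = [0.2833, 0.3319, 0.3847]
t=4: π = [0.2942, 0.3252, 0.3806]
t=5: π = [0.2895, 0.3282, 0.3824]
t=6: π = [0.2915, 0.3269, 0.3816]
t=7: π = [0.2906, 0.3274, 0.3819]

π = [0.2906, 0.3274, 0.3819]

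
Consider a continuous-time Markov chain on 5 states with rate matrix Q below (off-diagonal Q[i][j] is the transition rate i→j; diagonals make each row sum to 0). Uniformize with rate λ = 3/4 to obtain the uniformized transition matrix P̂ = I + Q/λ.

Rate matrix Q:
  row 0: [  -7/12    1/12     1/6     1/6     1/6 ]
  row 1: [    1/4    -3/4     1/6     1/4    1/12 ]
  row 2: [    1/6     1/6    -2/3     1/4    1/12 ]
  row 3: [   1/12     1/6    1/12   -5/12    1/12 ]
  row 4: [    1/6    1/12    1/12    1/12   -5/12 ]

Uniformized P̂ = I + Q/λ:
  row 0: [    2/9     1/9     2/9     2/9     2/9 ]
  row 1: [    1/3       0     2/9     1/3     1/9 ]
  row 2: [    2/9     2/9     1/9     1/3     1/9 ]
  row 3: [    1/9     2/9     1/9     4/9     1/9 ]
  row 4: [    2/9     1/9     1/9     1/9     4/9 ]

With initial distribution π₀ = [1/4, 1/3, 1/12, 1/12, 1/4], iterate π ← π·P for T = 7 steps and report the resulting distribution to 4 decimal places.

t=0: π = [0.2500, 0.3333, 0.0833, 0.0833, 0.2500]
t=1: π = [0.2500, 0.0926, 0.1759, 0.2593, 0.2222]
t=2: π = [0.2037, 0.1492, 0.1492, 0.2850, 0.2130]
t=3: π = [0.2071, 0.1428, 0.1503, 0.2950, 0.2047]
t=4: π = [0.2053, 0.1447, 0.1500, 0.2976, 0.2024]
t=5: π = [0.2052, 0.1448, 0.1500, 0.2986, 0.2014]
t=6: π = [0.2051, 0.1449, 0.1500, 0.2990, 0.2010]
t=7: π = [0.2051, 0.1449, 0.1500, 0.2991, 0.2009]

π = [0.2051, 0.1449, 0.1500, 0.2991, 0.2009]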